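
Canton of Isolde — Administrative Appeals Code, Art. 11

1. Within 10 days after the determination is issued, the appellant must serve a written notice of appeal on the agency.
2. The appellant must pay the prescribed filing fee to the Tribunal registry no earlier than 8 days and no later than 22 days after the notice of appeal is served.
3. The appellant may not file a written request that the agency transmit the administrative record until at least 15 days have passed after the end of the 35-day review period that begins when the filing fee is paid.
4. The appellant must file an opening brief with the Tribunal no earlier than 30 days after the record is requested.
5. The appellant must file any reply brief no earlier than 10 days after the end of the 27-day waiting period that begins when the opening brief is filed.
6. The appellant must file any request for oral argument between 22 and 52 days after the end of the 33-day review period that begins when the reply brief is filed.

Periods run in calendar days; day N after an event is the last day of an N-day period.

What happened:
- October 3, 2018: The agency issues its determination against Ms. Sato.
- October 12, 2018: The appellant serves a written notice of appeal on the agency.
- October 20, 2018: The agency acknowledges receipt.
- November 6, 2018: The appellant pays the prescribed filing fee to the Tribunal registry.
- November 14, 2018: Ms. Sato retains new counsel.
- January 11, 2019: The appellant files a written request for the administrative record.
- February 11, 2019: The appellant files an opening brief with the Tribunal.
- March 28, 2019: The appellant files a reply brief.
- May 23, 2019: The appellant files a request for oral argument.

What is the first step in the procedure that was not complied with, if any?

Step 2

Step 1 — counting 10 days from October 3, 2018 (when the determination is issued) gives a deadline of October 13, 2018; done October 12, 2018 — timely.
Step 2 — 8 and 22 days from October 12, 2018 (when the notice of appeal is served) are October 20, 2018 and November 3, 2018 respectively; done November 6, 2018 — 3 days after the window closed.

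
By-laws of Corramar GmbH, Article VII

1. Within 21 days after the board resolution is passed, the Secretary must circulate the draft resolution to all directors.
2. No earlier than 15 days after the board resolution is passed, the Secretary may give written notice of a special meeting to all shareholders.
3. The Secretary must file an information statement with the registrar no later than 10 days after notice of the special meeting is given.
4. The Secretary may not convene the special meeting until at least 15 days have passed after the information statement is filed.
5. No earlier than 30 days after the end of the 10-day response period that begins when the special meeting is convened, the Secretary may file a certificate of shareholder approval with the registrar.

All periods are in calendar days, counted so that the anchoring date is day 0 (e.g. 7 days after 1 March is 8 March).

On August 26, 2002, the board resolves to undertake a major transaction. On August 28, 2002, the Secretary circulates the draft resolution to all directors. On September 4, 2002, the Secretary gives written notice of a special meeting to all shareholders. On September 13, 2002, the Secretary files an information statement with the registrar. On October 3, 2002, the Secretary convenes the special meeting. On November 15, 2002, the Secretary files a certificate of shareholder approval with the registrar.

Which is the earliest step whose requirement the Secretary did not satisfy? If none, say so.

Step 1 — counting 21 days from August 26, 2002 (when the board resolution is passed) gives a deadline of September 16, 2002; August 28, 2002 is within that limit.
Step 2 — must wait 15 days from August 26, 2002 (when the board resolution is passed), so not before September 10, 2002; September 4, 2002 is 6 days before the earliest permitted date.
That is the first point of non-compliance.

Step 2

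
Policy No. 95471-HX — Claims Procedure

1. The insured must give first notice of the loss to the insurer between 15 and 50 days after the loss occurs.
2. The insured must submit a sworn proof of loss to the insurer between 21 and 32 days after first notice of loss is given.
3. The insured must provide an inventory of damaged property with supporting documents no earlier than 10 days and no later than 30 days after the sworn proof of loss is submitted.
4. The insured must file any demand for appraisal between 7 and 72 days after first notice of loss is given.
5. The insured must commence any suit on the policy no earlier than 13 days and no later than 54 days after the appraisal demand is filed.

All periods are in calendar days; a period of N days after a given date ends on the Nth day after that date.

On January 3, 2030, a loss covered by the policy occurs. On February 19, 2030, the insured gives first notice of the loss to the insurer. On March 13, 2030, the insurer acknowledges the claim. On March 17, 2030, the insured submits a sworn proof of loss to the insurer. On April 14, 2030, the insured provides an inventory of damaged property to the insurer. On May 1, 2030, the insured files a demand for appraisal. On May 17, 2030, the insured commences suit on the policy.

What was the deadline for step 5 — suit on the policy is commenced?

June 24, 2030

Step 5 runs from May 1, 2030, when the appraisal demand is filed. The window is 13–54 days after May 1, 2030; it closes on June 24, 2030.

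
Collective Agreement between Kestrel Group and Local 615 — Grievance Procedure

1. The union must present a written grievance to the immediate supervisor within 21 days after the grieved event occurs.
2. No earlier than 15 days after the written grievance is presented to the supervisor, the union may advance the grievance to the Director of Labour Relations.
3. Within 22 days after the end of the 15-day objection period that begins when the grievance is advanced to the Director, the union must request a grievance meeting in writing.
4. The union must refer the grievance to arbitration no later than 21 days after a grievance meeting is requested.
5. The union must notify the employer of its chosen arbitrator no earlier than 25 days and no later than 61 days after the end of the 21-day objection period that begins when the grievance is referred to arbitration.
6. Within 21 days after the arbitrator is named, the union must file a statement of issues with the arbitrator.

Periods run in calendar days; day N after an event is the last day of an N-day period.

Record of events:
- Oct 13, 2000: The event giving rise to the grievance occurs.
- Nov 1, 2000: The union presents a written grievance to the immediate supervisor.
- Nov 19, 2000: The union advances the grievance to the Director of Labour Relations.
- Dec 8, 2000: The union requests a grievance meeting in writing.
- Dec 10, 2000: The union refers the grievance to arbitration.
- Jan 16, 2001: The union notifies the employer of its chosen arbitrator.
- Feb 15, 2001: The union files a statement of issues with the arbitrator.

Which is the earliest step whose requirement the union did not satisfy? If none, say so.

Step 5

Step 1: 21 days after Oct 13, 2000 (when the grieved event occurs) is Nov 3, 2000; completed Nov 1, 2000, before the deadline.
Step 2: the earliest permitted date is 15 days after Nov 1, 2000 (when the written grievance is presented to the supervisor), i.e. Nov 16, 2000; done Nov 19, 2000 — permitted.
Step 3: 22 days after Dec 4, 2000 (end of the 15-day objection period, which began when the grievance is advanced to the Director on Nov 19, 2000) is Dec 26, 2000; done Dec 8, 2000 — timely.
Step 4: 21 days after Dec 8, 2000 (when a grievance meeting is requested) is Dec 29, 2000; done Dec 10, 2000 — timely.
Step 5: the window is 25–61 days after Dec 31, 2000 (end of the 21-day objection period, which began when the grievance is referred to arbitration on Dec 10, 2000), so Jan 25, 2001 through Mar 2, 2001; Jan 16, 2001 is 9 days too early.
The procedure was therefore not followed at step 5.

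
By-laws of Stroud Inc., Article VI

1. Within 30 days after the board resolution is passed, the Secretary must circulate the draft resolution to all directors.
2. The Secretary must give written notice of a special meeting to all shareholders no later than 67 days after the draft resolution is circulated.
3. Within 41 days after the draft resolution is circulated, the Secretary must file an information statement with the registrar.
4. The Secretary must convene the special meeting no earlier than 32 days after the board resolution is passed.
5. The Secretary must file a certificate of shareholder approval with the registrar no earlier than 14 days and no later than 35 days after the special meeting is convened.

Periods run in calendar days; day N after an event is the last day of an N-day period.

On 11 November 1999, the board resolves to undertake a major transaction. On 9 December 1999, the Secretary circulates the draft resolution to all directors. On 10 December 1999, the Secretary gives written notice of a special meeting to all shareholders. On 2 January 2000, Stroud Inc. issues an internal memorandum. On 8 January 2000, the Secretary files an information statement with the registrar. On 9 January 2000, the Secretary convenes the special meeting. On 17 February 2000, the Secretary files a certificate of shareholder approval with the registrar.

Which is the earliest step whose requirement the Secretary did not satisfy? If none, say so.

Step 1: 30 days after 11 November 1999 (when the board resolution is passed) is 11 December 1999; 9 December 1999 is within that limit.
Step 2: 67 days after 9 December 1999 (when the draft resolution is circulated) is 14 February 2000; 10 December 1999 is within that limit.
Step 3: 41 days after 9 December 1999 (when the draft resolution is circulated) is 19 January 2000; done 8 January 2000 — timely.
Step 4: the earliest permitted date is 32 days after 11 November 1999 (when the board resolution is passed), i.e. 13 December 1999; done 9 January 2000 — permitted.
Step 5: the window is 14–35 days after 9 January 2000 (when the special meeting is convened), so 23 January 2000 through 13 February 2000; done 17 February 2000 — 4 days after the window closed.

Step 5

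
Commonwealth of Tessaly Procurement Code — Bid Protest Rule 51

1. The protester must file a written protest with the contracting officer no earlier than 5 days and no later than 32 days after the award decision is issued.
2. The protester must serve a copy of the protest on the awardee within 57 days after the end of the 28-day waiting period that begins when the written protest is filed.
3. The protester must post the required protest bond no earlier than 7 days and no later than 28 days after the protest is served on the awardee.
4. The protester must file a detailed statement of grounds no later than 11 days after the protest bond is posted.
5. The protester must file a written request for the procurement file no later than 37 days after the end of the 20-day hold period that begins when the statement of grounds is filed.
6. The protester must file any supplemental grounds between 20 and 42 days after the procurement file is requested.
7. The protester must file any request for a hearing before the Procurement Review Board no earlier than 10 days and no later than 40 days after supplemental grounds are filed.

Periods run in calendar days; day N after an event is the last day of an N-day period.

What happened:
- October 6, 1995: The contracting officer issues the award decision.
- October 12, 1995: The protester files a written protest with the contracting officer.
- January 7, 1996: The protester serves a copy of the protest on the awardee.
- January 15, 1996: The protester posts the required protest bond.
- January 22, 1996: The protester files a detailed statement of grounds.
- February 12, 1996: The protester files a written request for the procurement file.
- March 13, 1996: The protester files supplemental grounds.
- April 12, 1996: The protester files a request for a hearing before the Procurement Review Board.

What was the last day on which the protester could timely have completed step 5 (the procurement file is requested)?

The statement of grounds is filed on January 22, 1996; the 20-day hold period therefore ends February 11, 1996, and step 5 runs from that date. 37 days after February 11, 1996 is March 19, 1996.

March 19, 1996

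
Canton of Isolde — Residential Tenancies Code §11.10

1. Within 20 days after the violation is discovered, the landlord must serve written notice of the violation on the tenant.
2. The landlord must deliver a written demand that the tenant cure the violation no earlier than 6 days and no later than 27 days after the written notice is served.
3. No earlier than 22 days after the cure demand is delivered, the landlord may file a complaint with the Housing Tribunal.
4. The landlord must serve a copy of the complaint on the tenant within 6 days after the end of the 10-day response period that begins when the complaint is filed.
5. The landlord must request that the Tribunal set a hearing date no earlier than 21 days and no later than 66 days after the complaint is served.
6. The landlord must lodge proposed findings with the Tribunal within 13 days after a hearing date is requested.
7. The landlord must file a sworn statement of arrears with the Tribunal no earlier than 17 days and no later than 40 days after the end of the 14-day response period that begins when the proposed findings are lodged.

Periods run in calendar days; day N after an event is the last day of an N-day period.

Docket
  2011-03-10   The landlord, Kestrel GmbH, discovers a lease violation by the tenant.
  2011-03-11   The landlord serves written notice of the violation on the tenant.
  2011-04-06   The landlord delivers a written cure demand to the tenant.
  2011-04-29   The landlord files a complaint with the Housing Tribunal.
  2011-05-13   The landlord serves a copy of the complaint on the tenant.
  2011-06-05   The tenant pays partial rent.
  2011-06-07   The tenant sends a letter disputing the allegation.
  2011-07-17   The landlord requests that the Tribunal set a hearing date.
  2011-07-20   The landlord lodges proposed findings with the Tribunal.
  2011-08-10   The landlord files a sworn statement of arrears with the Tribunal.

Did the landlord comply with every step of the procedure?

No

(1) due by 2011-03-10 + 20 days = 2011-03-30; 2011-03-11 is within that limit.
(2) the permitted window runs from 2011-03-11 + 6 = 2011-03-17 to 2011-03-11 + 27 = 2011-04-07; 2011-04-06 falls inside that range.
(3) permitted from 2011-04-06 + 22 days = 2011-04-28 onward; 2011-04-29 is on or after that date.
(4) due by 2011-05-09 + 6 days = 2011-05-15; completed 2011-05-13, before the deadline.
(5) the permitted window runs from 2011-05-13 + 21 = 2011-06-03 to 2011-05-13 + 66 = 2011-07-18; done 2011-07-17 — within the window.
(6) due by 2011-07-17 + 13 days = 2011-07-30; completed 2011-07-20, before the deadline.
(7) the permitted window runs from 2011-08-03 + 17 = 2011-08-20 to 2011-08-03 + 40 = 2011-09-12; done 2011-08-10 — 10 days before the window opened.
The procedure was therefore not followed at step 7.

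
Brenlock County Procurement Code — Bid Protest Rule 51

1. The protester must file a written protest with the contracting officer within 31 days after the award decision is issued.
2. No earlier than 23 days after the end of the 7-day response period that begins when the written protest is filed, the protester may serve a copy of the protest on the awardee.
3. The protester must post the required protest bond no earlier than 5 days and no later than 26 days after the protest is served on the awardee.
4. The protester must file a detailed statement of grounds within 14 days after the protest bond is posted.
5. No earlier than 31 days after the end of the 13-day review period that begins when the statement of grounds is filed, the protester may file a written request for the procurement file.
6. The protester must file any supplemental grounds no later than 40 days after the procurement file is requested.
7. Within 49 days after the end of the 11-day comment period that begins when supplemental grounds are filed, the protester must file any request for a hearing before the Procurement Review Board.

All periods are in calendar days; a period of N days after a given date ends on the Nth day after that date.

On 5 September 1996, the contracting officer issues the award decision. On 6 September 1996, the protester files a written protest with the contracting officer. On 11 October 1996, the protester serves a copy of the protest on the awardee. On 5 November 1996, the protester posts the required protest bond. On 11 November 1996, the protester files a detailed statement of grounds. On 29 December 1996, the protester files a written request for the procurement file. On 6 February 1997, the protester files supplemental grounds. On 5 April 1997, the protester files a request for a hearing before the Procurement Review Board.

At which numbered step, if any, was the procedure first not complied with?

None — every step was satisfied

(1) due by 5 September 1996 + 31 days = 6 October 1996; done 6 September 1996 — timely.
(2) permitted from 13 September 1996 + 23 days = 6 October 1996 onward; done 11 October 1996, after the minimum wait.
(3) the permitted window runs from 11 October 1996 + 5 = 16 October 1996 to 11 October 1996 + 26 = 6 November 1996; done 5 November 1996 — within the window.
(4) due by 5 November 1996 + 14 days = 19 November 1996; done 11 November 1996 — timely.
(5) permitted from 24 November 1996 + 31 days = 25 December 1996 onward; done 29 December 1996 — permitted.
(6) due by 29 December 1996 + 40 days = 7 February 1997; completed 6 February 1997, before the deadline.
(7) due by 17 February 1997 + 49 days = 7 April 1997; done 5 April 1997 — timely.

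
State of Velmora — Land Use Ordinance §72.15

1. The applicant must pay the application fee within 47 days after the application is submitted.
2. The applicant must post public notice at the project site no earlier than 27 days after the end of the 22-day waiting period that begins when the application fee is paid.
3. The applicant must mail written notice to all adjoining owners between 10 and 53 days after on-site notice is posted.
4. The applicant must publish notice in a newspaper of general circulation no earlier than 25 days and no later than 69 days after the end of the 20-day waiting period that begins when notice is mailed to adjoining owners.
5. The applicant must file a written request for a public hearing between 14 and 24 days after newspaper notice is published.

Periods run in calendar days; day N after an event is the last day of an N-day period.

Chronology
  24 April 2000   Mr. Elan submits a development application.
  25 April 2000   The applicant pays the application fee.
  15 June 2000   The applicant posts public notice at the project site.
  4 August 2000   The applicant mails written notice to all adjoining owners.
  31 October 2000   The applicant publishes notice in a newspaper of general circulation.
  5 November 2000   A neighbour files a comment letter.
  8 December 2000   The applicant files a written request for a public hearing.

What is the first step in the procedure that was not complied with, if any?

Step 1 — counting 47 days from 24 April 2000 (when the application is submitted) gives a deadline of 10 June 2000; done 25 April 2000 — timely.
Step 2 — must wait 27 days from 17 May 2000 (end of the 22-day waiting period, which began when the application fee is paid on 25 April 2000), so not before 13 June 2000; done 15 June 2000, after the minimum wait.
Step 3 — 10 and 53 days from 15 June 2000 (when on-site notice is posted) are 25 June 2000 and 7 August 2000 respectively; done 4 August 2000 — within the window.
Step 4 — 25 and 69 days from 24 August 2000 (end of the 20-day waiting period, which began when notice is mailed to adjoining owners on 4 August 2000) are 18 September 2000 and 1 November 2000 respectively; done 31 October 2000 — within the window.
Step 5 — 14 and 24 days from 31 October 2000 (when newspaper notice is published) are 14 November 2000 and 24 November 2000 respectively; done 8 December 2000 — 14 days after the window closed.
No need to go further; step 5 was not satisfied.

Step 5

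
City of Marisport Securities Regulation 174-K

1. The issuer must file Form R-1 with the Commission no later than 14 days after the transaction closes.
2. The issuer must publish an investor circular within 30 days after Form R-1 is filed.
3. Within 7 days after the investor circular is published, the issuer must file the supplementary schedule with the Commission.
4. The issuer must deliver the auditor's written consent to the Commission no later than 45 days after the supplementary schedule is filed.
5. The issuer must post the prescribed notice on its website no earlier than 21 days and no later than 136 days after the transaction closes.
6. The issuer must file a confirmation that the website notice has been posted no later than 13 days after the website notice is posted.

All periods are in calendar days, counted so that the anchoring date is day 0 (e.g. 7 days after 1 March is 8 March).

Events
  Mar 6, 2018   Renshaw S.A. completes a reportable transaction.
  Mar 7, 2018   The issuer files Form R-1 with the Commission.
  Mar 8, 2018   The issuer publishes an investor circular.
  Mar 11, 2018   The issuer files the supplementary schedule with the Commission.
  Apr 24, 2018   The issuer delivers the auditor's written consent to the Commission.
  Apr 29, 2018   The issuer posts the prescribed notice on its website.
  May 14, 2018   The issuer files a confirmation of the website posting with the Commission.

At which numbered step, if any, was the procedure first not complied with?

Step 1 — counting 14 days from Mar 6, 2018 (when the transaction closes) gives a deadline of Mar 20, 2018; Mar 7, 2018 is within that limit.
Step 2 — counting 30 days from Mar 7, 2018 (when Form R-1 is filed) gives a deadline of Apr 6, 2018; Mar 8, 2018 is within that limit.
Step 3 — counting 7 days from Mar 8, 2018 (when the investor circular is published) gives a deadline of Mar 15, 2018; done Mar 11, 2018 — timely.
Step 4 — counting 45 days from Mar 11, 2018 (when the supplementary schedule is filed) gives a deadline of Apr 25, 2018; completed Apr 24, 2018, before the deadline.
Step 5 — 21 and 136 days from Mar 6, 2018 (when the transaction closes) are Mar 27, 2018 and Jul 20, 2018 respectively; Apr 29, 2018 falls inside that range.
Step 6 — counting 13 days from Apr 29, 2018 (when the website notice is posted) gives a deadline of May 12, 2018; not done until May 14, 2018, 2 days after the deadline.
Later steps need not be reached.

Step 6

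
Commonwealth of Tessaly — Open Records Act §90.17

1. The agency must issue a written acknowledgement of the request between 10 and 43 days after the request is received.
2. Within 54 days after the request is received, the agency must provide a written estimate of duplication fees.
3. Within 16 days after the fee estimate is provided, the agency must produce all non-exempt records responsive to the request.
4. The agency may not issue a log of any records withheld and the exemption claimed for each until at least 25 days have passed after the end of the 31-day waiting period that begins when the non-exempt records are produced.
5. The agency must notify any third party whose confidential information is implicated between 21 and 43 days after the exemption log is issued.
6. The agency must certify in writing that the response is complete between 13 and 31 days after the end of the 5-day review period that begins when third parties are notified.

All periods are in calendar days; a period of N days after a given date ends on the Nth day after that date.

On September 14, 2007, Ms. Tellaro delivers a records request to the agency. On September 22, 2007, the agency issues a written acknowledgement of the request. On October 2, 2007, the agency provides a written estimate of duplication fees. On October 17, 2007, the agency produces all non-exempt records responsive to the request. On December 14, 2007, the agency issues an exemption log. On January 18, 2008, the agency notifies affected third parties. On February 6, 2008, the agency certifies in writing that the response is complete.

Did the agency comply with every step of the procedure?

Step 1 — 10 and 43 days from September 14, 2007 (when the request is received) are September 24, 2007 and October 27, 2007 respectively; done September 22, 2007 — 2 days before the window opened.
Later steps need not be reached.

No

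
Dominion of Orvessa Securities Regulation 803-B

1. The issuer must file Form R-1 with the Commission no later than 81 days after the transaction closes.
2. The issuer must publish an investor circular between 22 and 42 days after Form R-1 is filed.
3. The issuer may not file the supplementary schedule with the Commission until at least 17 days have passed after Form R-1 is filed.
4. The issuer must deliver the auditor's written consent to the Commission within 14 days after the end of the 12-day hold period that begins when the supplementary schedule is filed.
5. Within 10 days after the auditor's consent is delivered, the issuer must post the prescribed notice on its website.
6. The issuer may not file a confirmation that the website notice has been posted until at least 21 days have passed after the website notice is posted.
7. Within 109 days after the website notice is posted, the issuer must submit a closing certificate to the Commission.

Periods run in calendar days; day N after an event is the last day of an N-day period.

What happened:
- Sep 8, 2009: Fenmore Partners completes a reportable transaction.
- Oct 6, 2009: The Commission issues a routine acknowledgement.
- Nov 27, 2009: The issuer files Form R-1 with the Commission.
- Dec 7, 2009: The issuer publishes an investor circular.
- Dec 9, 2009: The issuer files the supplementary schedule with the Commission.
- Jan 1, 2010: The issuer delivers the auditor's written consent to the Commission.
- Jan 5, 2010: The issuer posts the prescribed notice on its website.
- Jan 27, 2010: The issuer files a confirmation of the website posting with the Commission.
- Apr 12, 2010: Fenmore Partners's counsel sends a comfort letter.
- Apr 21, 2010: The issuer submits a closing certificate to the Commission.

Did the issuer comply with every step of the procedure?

No

Step 1: 81 days after Sep 8, 2009 (when the transaction closes) is Nov 28, 2009; Nov 27, 2009 is within that limit.
Step 2: the window is 22–42 days after Nov 27, 2009 (when Form R-1 is filed), so Dec 19, 2009 through Jan 8, 2010; done Dec 7, 2009 — 12 days before the window opened.
The procedure was therefore not followed at step 2.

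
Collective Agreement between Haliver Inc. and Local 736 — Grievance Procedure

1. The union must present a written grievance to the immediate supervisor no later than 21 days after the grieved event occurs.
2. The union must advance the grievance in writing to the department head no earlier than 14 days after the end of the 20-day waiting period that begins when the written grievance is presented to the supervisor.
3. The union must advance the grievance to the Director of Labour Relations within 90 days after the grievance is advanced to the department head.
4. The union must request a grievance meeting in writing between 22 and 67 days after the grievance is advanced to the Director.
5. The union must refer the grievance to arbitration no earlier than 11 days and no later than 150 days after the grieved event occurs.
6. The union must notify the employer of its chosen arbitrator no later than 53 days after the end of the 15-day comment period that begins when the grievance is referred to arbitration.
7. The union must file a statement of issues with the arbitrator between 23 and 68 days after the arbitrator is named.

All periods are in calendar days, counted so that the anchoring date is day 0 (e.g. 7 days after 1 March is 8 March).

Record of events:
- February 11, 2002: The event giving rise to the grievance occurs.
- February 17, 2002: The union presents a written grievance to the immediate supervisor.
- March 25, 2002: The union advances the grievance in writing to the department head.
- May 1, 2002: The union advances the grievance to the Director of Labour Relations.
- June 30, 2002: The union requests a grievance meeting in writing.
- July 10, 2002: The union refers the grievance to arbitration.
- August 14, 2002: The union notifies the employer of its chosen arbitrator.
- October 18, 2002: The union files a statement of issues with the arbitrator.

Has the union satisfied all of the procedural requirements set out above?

(1) due by February 11, 2002 + 21 days = March 4, 2002; February 17, 2002 is within that limit.
(2) permitted from March 9, 2002 + 14 days = March 23, 2002 onward; done March 25, 2002, after the minimum wait.
(3) due by March 25, 2002 + 90 days = June 23, 2002; done May 1, 2002 — timely.
(4) the permitted window runs from May 1, 2002 + 22 = May 23, 2002 to May 1, 2002 + 67 = July 7, 2002; June 30, 2002 falls inside that range.
(5) the permitted window runs from February 11, 2002 + 11 = February 22, 2002 to February 11, 2002 + 150 = July 11, 2002; done July 10, 2002, which is between those dates.
(6) due by July 25, 2002 + 53 days = September 16, 2002; done August 14, 2002 — timely.
(7) the permitted window runs from August 14, 2002 + 23 = September 6, 2002 to August 14, 2002 + 68 = October 21, 2002; done October 18, 2002, which is between those dates.

Yes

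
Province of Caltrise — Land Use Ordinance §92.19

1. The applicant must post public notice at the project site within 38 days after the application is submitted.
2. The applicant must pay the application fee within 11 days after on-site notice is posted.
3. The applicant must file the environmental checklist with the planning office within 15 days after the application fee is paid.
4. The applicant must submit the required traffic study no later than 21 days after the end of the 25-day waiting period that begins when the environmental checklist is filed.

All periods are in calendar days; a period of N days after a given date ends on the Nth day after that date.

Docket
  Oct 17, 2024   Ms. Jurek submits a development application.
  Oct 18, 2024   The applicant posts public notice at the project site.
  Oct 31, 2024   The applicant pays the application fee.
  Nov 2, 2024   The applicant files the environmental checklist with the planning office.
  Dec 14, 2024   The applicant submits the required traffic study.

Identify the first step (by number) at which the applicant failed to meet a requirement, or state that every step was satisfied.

Step 2

Step 1 — counting 38 days from Oct 17, 2024 (when the application is submitted) gives a deadline of Nov 24, 2024; completed Oct 18, 2024, before the deadline.
Step 2 — counting 11 days from Oct 18, 2024 (when on-site notice is posted) gives a deadline of Oct 29, 2024; not done until Oct 31, 2024, 2 days after the deadline.
Later steps need not be reached.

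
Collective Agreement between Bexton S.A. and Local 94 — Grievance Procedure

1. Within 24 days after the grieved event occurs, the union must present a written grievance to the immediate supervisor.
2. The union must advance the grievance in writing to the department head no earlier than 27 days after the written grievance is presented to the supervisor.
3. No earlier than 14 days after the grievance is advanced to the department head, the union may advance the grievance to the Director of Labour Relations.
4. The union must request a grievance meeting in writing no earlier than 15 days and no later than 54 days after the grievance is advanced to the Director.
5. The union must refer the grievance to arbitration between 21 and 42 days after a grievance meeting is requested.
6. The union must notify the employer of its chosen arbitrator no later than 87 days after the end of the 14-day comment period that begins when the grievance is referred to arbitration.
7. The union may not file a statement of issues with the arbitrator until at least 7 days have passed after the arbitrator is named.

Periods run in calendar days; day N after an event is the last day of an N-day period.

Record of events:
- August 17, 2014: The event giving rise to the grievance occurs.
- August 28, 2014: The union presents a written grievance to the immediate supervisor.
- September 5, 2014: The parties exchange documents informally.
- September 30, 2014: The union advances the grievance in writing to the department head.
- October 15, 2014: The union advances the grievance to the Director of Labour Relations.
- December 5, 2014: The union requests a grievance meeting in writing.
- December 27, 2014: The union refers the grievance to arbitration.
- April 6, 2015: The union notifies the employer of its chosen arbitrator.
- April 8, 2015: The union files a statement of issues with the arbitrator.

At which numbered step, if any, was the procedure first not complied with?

(1) due by August 17, 2014 + 24 days = September 10, 2014; completed August 28, 2014, before the deadline.
(2) permitted from August 28, 2014 + 27 days = September 24, 2014 onward; September 30, 2014 is on or after that date.
(3) permitted from September 30, 2014 + 14 days = October 14, 2014 onward; done October 15, 2014 — permitted.
(4) the permitted window runs from October 15, 2014 + 15 = October 30, 2014 to October 15, 2014 + 54 = December 8, 2014; December 5, 2014 falls inside that range.
(5) the permitted window runs from December 5, 2014 + 21 = December 26, 2014 to December 5, 2014 + 42 = January 16, 2015; done December 27, 2014 — within the window.
(6) due by January 10, 2015 + 87 days = April 7, 2015; done April 6, 2015 — timely.
(7) permitted from April 6, 2015 + 7 days = April 13, 2015 onward; April 8, 2015 is 5 days before the earliest permitted date.

Step 7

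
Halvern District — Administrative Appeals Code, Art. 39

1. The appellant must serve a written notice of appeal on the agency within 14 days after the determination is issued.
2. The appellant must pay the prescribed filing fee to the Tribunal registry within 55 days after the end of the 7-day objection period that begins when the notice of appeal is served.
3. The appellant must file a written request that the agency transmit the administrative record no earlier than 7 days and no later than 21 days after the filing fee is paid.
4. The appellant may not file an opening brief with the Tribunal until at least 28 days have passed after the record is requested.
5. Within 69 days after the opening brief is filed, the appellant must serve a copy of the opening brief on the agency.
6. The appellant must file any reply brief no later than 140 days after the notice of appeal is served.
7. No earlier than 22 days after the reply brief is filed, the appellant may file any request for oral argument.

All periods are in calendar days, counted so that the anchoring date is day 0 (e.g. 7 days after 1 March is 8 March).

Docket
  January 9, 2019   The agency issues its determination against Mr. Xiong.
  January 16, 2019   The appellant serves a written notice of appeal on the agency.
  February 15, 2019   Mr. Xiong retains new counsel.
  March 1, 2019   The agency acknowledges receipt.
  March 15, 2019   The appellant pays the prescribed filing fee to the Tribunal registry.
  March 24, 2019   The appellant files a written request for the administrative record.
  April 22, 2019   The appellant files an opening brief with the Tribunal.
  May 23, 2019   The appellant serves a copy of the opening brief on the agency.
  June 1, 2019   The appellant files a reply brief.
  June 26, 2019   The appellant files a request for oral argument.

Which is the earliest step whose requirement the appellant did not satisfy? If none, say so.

Step 1: 14 days after January 9, 2019 (when the determination is issued) is January 23, 2019; January 16, 2019 is within that limit.
Step 2: 55 days after January 23, 2019 (end of the 7-day objection period, which began when the notice of appeal is served on January 16, 2019) is March 19, 2019; completed March 15, 2019, before the deadline.
Step 3: the window is 7–21 days after March 15, 2019 (when the filing fee is paid), so March 22, 2019 through April 5, 2019; March 24, 2019 falls inside that range.
Step 4: the earliest permitted date is 28 days after March 24, 2019 (when the record is requested), i.e. April 21, 2019; done April 22, 2019 — permitted.
Step 5: 69 days after April 22, 2019 (when the opening brief is filed) is June 30, 2019; completed May 23, 2019, before the deadline.
Step 6: 140 days after January 16, 2019 (when the notice of appeal is served) is June 5, 2019; done June 1, 2019 — timely.
Step 7: the earliest permitted date is 22 days after June 1, 2019 (when the reply brief is filed), i.e. June 23, 2019; June 26, 2019 is on or after that date.

None — every step was satisfied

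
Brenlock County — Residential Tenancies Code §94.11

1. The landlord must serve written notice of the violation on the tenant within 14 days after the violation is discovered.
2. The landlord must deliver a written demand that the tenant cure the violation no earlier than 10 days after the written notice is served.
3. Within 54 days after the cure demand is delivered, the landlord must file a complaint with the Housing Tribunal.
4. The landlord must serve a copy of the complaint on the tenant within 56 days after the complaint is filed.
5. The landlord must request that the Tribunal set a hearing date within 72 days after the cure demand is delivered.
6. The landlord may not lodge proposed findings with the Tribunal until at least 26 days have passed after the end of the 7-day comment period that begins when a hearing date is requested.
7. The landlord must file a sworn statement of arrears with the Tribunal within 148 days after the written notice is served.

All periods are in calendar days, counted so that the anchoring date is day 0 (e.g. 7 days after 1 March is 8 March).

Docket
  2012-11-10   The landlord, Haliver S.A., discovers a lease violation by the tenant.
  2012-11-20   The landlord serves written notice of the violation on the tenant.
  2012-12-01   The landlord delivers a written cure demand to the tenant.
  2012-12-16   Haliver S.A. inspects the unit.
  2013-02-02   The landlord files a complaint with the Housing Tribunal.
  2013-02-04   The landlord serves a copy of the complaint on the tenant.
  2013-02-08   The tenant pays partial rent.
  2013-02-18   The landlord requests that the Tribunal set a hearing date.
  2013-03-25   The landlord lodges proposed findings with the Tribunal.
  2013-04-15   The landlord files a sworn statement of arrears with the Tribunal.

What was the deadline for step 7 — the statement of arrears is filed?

2013-04-17

Step 7 runs from 2012-11-20, when the written notice is served. 148 days after 2012-11-20 is 2013-04-17.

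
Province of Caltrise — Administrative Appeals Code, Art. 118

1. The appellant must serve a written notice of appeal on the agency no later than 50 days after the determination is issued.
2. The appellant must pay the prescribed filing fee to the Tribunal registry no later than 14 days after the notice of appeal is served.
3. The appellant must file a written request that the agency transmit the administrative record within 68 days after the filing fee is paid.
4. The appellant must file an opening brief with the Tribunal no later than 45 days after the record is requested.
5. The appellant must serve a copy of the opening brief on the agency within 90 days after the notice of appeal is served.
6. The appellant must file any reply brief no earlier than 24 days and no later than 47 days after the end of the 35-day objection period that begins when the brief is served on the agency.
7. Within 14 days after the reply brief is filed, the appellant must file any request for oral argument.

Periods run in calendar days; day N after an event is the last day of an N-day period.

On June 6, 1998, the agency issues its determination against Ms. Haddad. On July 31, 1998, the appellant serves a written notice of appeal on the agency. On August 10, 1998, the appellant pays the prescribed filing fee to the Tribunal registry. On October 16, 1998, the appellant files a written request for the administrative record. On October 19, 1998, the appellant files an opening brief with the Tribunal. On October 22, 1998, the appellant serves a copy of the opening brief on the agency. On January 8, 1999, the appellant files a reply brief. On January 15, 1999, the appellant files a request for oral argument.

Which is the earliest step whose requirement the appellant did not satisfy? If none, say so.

(1) due by June 6, 1998 + 50 days = July 26, 1998; July 31, 1998 misses that deadline by 5 days.
That is the first point of non-compliance.

Step 1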